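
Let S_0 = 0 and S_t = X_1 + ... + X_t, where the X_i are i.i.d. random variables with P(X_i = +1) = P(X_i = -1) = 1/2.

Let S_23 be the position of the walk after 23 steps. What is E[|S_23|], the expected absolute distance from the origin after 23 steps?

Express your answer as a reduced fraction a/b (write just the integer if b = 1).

Answer: 2028117/524288

Derivation:
S_23 takes values m ≡ 1 (mod 2) with |m| ≤ 23; P(S_23=m) = C(23,(23+m)/2)/2^23.
Total paths: 2^23 = 8388608
Distribution: P(S=-23)=1/8388608, P(S=-21)=23/8388608, P(S=-19)=253/8388608, P(S=-17)=1771/8388608, P(S=-15)=8855/8388608, P(S=-13)=33649/8388608, P(S=-11)=100947/8388608, P(S=-9)=245157/8388608, P(S=-7)=490314/8388608, P(S=-5)=817190/8388608, P(S=-3)=1144066/8388608, P(S=-1)=1352078/8388608, P(S=1)=1352078/8388608, P(S=3)=1144066/8388608, P(S=5)=817190/8388608, P(S=7)=490314/8388608, P(S=9)=245157/8388608, P(S=11)=100947/8388608, P(S=13)=33649/8388608, P(S=15)=8855/8388608, P(S=17)=1771/8388608, P(S=19)=253/8388608, P(S=21)=23/8388608, P(S=23)=1/8388608
E[|S_23|] = Σ_m |m|·P(S_23=m) = 32449872/8388608 = 2028117/524288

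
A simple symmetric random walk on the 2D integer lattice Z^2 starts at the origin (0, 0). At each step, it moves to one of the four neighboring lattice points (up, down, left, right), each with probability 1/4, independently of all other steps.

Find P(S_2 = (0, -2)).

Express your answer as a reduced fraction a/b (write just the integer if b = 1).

Answer: 1/16

Derivation:
Let h be the number of horizontal steps (so 2-h are vertical). To end at (0,-2) need (h+0)/2 right-steps and ((2-h)-2)/2 up-steps.
Sum over h with 0 ≤ h ≤ 0, h ≡ 0 (mod 2), 2-h ≡ 0 (mod 2):
h=0: C(2,0)·C(0,0)·C(2,0) = 1·1·1 = 1
Total favorable: 1
Total paths: 4^2 = 16
P = 1/16 = 1/16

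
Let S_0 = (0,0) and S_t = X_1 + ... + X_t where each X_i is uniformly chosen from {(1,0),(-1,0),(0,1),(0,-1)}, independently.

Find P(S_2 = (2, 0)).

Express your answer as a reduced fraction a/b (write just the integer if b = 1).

Let h be the number of horizontal steps (so 2-h are vertical). To end at (2,0) need (h+2)/2 right-steps and ((2-h)+0)/2 up-steps.
Sum over h with 2 ≤ h ≤ 2, h ≡ 0 (mod 2), 2-h ≡ 0 (mod 2):
h=2: C(2,2)·C(2,2)·C(0,0) = 1·1·1 = 1
Total favorable: 1
Total paths: 4^2 = 16
P = 1/16 = 1/16

Answer: 1/16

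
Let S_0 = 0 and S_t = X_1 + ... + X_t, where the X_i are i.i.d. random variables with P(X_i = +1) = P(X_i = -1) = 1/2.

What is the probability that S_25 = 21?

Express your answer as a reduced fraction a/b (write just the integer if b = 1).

To reach position 21 after 25 steps: need 23 steps of +1 and 2 of -1.
Favorable paths: C(25,23) = 300
Total paths: 2^25 = 33554432
P = 300/33554432 = 75/8388608

Answer: 75/8388608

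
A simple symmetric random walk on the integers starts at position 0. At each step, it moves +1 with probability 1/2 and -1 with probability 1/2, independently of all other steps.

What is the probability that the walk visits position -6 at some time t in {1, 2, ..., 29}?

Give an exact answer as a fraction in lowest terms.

Answer: 35558423/134217728

Derivation:
Count via complement. Let g(t,s) = #length-t paths at position s with S_1..S_t all ≠ -6.
g(t,s) = g(t-1,s-1) + g(t-1,s+1) for s ≠ -6; g(t,-6) = 0.
t=0: g(0,0)=1
t=1: g(1,-1)=1 g(1,1)=1
t=2: g(2,-2)=1 g(2,0)=2 g(2,2)=1
t=3: g(3,-3)=1 g(3,-1)=3 g(3,1)=3 g(3,3)=1
t=4: g(4,-4)=1 g(4,-2)=4 g(4,0)=6 g(4,2)=4 g(4,4)=1
t=5: g(5,-5)=1 g(5,-3)=5 g(5,-1)=10 g(5,1)=10 g(5,3)=5 g(5,5)=1
t=6: g(6,-4)=6 g(6,-2)=15 g(6,0)=20 g(6,2)=15 g(6,4)=6 g(6,6)=1
t=7: g(7,-5)=6 g(7,-3)=21 g(7,-1)=35 g(7,1)=35 g(7,3)=21 g(7,5)=7 g(7,7)=1
t=8: g(8,-4)=27 g(8,-2)=56 g(8,0)=70 g(8,2)=56 g(8,4)=28 g(8,6)=8 g(8,8)=1
t=9: g(9,-5)=27 g(9,-3)=83 g(9,-1)=126 g(9,1)=126 g(9,3)=84 g(9,5)=36 g(9,7)=9 g(9,9)=1
t=10: g(10,-4)=110 g(10,-2)=209 g(10,0)=252 g(10,2)=210 g(10,4)=120 g(10,6)=45 g(10,8)=10 g(10,10)=1
t=11: g(11,-5)=110 g(11,-3)=319 g(11,-1)=461 g(11,1)=462 g(11,3)=330 g(11,5)=165 g(11,7)=55 g(11,9)=11 g(11,11)=1
t=12: g(12,-4)=429 g(12,-2)=780 g(12,0)=923 g(12,2)=792 g(12,4)=495 g(12,6)=220 g(12,8)=66 g(12,10)=12 g(12,12)=1
t=13: g(13,-5)=429 g(13,-3)=1209 g(13,-1)=1703 g(13,1)=1715 g(13,3)=1287 g(13,5)=715 g(13,7)=286 g(13,9)=78 g(13,11)=13 g(13,13)=1
t=14: g(14,-4)=1638 g(14,-2)=2912 g(14,0)=3418 g(14,2)=3002 g(14,4)=2002 g(14,6)=1001 g(14,8)=364 g(14,10)=91 g(14,12)=14 g(14,14)=1
t=15: g(15,-5)=1638 g(15,-3)=4550 g(15,-1)=6330 g(15,1)=6420 g(15,3)=5004 g(15,5)=3003 g(15,7)=1365 g(15,9)=455 g(15,11)=105 g(15,13)=15 g(15,15)=1
t=16: g(16,-4)=6188 g(16,-2)=10880 g(16,0)=12750 g(16,2)=11424 g(16,4)=8007 g(16,6)=4368 g(16,8)=1820 g(16,10)=560 g(16,12)=120 g(16,14)=16 g(16,16)=1
t=17: g(17,-5)=6188 g(17,-3)=17068 g(17,-1)=23630 g(17,1)=24174 g(17,3)=19431 g(17,5)=12375 g(17,7)=6188 g(17,9)=2380 g(17,11)=680 g(17,13)=136 g(17,15)=17 g(17,17)=1
t=18: g(18,-4)=23256 g(18,-2)=40698 g(18,0)=47804 g(18,2)=43605 g(18,4)=31806 g(18,6)=18563 g(18,8)=8568 g(18,10)=3060 g(18,12)=816 g(18,14)=153 g(18,16)=18 g(18,18)=1
t=19: g(19,-5)=23256 g(19,-3)=63954 g(19,-1)=88502 g(19,1)=91409 g(19,3)=75411 g(19,5)=50369 g(19,7)=27131 g(19,9)=11628 g(19,11)=3876 g(19,13)=969 g(19,15)=171 g(19,17)=19 g(19,19)=1
t=20: g(20,-4)=87210 g(20,-2)=152456 g(20,0)=179911 g(20,2)=166820 g(20,4)=125780 g(20,6)=77500 g(20,8)=38759 g(20,10)=15504 g(20,12)=4845 g(20,14)=1140 g(20,16)=190 g(20,18)=20 g(20,20)=1
t=21: g(21,-5)=87210 g(21,-3)=239666 g(21,-1)=332367 g(21,1)=346731 g(21,3)=292600 g(21,5)=203280 g(21,7)=116259 g(21,9)=54263 g(21,11)=20349 g(21,13)=5985 g(21,15)=1330 g(21,17)=210 g(21,19)=21 g(21,21)=1
t=22: g(22,-4)=326876 g(22,-2)=572033 g(22,0)=679098 g(22,2)=639331 g(22,4)=495880 g(22,6)=319539 g(22,8)=170522 g(22,10)=74612 g(22,12)=26334 g(22,14)=7315 g(22,16)=1540 g(22,18)=231 g(22,20)=22 g(22,22)=1
t=23: g(23,-5)=326876 g(23,-3)=898909 g(23,-1)=1251131 g(23,1)=1318429 g(23,3)=1135211 g(23,5)=815419 g(23,7)=490061 g(23,9)=245134 g(23,11)=100946 g(23,13)=33649 g(23,15)=8855 g(23,17)=1771 g(23,19)=253 g(23,21)=23 g(23,23)=1
t=24: g(24,-4)=1225785 g(24,-2)=2150040 g(24,0)=2569560 g(24,2)=2453640 g(24,4)=1950630 g(24,6)=1305480 g(24,8)=735195 g(24,10)=346080 g(24,12)=134595 g(24,14)=42504 g(24,16)=10626 g(24,18)=2024 g(24,20)=276 g(24,22)=24 g(24,24)=1
t=25: g(25,-5)=1225785 g(25,-3)=3375825 g(25,-1)=4719600 g(25,1)=5023200 g(25,3)=4404270 g(25,5)=3256110 g(25,7)=2040675 g(25,9)=1081275 g(25,11)=480675 g(25,13)=177099 g(25,15)=53130 g(25,17)=12650 g(25,19)=2300 g(25,21)=300 g(25,23)=25 g(25,25)=1
t=26: g(26,-4)=4601610 g(26,-2)=8095425 g(26,0)=9742800 g(26,2)=9427470 g(26,4)=7660380 g(26,6)=5296785 g(26,8)=3121950 g(26,10)=1561950 g(26,12)=657774 g(26,14)=230229 g(26,16)=65780 g(26,18)=14950 g(26,20)=2600 g(26,22)=325 g(26,24)=26 g(26,26)=1
t=27: g(27,-5)=4601610 g(27,-3)=12697035 g(27,-1)=17838225 g(27,1)=19170270 g(27,3)=17087850 g(27,5)=12957165 g(27,7)=8418735 g(27,9)=4683900 g(27,11)=2219724 g(27,13)=888003 g(27,15)=296009 g(27,17)=80730 g(27,19)=17550 g(27,21)=2925 g(27,23)=351 g(27,25)=27 g(27,27)=1
t=28: g(28,-4)=17298645 g(28,-2)=30535260 g(28,0)=37008495 g(28,2)=36258120 g(28,4)=30045015 g(28,6)=21375900 g(28,8)=13102635 g(28,10)=6903624 g(28,12)=3107727 g(28,14)=1184012 g(28,16)=376739 g(28,18)=98280 g(28,20)=20475 g(28,22)=3276 g(28,24)=378 g(28,26)=28 g(28,28)=1
t=29: g(29,-5)=17298645 g(29,-3)=47833905 g(29,-1)=67543755 g(29,1)=73266615 g(29,3)=66303135 g(29,5)=51420915 g(29,7)=34478535 g(29,9)=20006259 g(29,11)=10011351 g(29,13)=4291739 g(29,15)=1560751 g(29,17)=475019 g(29,19)=118755 g(29,21)=23751 g(29,23)=3654 g(29,25)=406 g(29,27)=29 g(29,29)=1
Paths never hitting -6: Σ_s g(29,s) = 394637220
Paths hitting -6: 2^29 - 394637220 = 142233692
P = 142233692/536870912 = 35558423/134217728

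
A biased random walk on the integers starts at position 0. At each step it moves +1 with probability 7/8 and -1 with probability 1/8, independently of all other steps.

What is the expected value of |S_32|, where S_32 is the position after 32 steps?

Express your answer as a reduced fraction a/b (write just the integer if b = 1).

Answer: 29710561157858183549470301187/1237940039285380274899124224

Derivation:
S_32 takes values m ≡ 0 (mod 2) with |m| ≤ 32; P(S_32=m) = C(32,(32+m)/2) · (7/8)^((32+m)/2) · (1/8)^((32-m)/2).
Distribution: P(S=-32)=1/79228162514264337593543950336, P(S=-30)=7/2475880078570760549798248448, P(S=-28)=1519/4951760157141521099596496896, P(S=-26)=53165/2475880078570760549798248448, P(S=-24)=10792495/9903520314283042199192993792, P(S=-22)=105766451/2475880078570760549798248448, P(S=-20)=6663286413/4951760157141521099596496896, P(S=-18)=86622723369/2475880078570760549798248448, P(S=-16)=15158976589575/19807040628566084398385987584, P(S=-14)=35370945375675/2475880078570760549798248448, P(S=-12)=1138944441096735/4951760157141521099596496896, P(S=-10)=7972611087677145/2475880078570760549798248448, P(S=-8)=390657943296180105/9903520314283042199192993792, P(S=-6)=1051771385797407975/2475880078570760549798248448, P(S=-4)=19983656330150751525/4951760157141521099596496896, P(S=-2)=83931356586633156405/2475880078570760549798248448, P(S=0)=9987831433809345612195/39614081257132168796771975168, P(S=2)=4112636472745024663845/2475880078570760549798248448, P(S=4)=47980758848691954411525/4951760157141521099596496896, P(S=6)=123739851767679250850775/2475880078570760549798248448, P(S=8)=2252065302171762365484105/9903520314283042199192993792, P(S=10)=2252065302171762365484105/2475880078570760549798248448, P(S=12)=15764457115202336558388735/4951760157141521099596496896, P(S=14)=23989391262264425197548075/2475880078570760549798248448, P(S=16)=503777216507552929148509575/19807040628566084398385987584, P(S=18)=141057620622114820161582681/2475880078570760549798248448, P(S=20)=531678723883355860609042413/4951760157141521099596496896, P(S=22)=413527896353721224918144099/2475880078570760549798248448, P(S=24)=2067639481768606124590720495/9903520314283042199192993792, P(S=26)=499085392151042857659829085/2475880078570760549798248448, P(S=28)=698719549011460000723760719/4951760157141521099596496896, P(S=30)=157775382034845806615042743/2475880078570760549798248448, P(S=32)=1104427674243920646305299201/79228162514264337593543950336
E[|S_32|] = Σ_m |m|·P(S_32=m) = 29710561157858183549470301187/1237940039285380274899124224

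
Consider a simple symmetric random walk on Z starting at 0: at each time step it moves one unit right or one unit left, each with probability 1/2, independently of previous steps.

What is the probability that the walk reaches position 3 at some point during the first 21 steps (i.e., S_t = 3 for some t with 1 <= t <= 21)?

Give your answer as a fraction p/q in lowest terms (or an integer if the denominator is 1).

Answer: 548895/1048576

Derivation:
Count via complement. Let g(t,s) = #length-t paths at position s with S_1..S_t all ≠ 3.
g(t,s) = g(t-1,s-1) + g(t-1,s+1) for s ≠ 3; g(t,3) = 0.
t=0: g(0,0)=1
t=1: g(1,-1)=1 g(1,1)=1
t=2: g(2,-2)=1 g(2,0)=2 g(2,2)=1
t=3: g(3,-3)=1 g(3,-1)=3 g(3,1)=3
t=4: g(4,-4)=1 g(4,-2)=4 g(4,0)=6 g(4,2)=3
t=5: g(5,-5)=1 g(5,-3)=5 g(5,-1)=10 g(5,1)=9
t=6: g(6,-6)=1 g(6,-4)=6 g(6,-2)=15 g(6,0)=19 g(6,2)=9
t=7: g(7,-7)=1 g(7,-5)=7 g(7,-3)=21 g(7,-1)=34 g(7,1)=28
t=8: g(8,-8)=1 g(8,-6)=8 g(8,-4)=28 g(8,-2)=55 g(8,0)=62 g(8,2)=28
t=9: g(9,-9)=1 g(9,-7)=9 g(9,-5)=36 g(9,-3)=83 g(9,-1)=117 g(9,1)=90
t=10: g(10,-10)=1 g(10,-8)=10 g(10,-6)=45 g(10,-4)=119 g(10,-2)=200 g(10,0)=207 g(10,2)=90
t=11: g(11,-11)=1 g(11,-9)=11 g(11,-7)=55 g(11,-5)=164 g(11,-3)=319 g(11,-1)=407 g(11,1)=297
t=12: g(12,-12)=1 g(12,-10)=12 g(12,-8)=66 g(12,-6)=219 g(12,-4)=483 g(12,-2)=726 g(12,0)=704 g(12,2)=297
t=13: g(13,-13)=1 g(13,-11)=13 g(13,-9)=78 g(13,-7)=285 g(13,-5)=702 g(13,-3)=1209 g(13,-1)=1430 g(13,1)=1001
t=14: g(14,-14)=1 g(14,-12)=14 g(14,-10)=91 g(14,-8)=363 g(14,-6)=987 g(14,-4)=1911 g(14,-2)=2639 g(14,0)=2431 g(14,2)=1001
t=15: g(15,-15)=1 g(15,-13)=15 g(15,-11)=105 g(15,-9)=454 g(15,-7)=1350 g(15,-5)=2898 g(15,-3)=4550 g(15,-1)=5070 g(15,1)=3432
t=16: g(16,-16)=1 g(16,-14)=16 g(16,-12)=120 g(16,-10)=559 g(16,-8)=1804 g(16,-6)=4248 g(16,-4)=7448 g(16,-2)=9620 g(16,0)=8502 g(16,2)=3432
t=17: g(17,-17)=1 g(17,-15)=17 g(17,-13)=136 g(17,-11)=679 g(17,-9)=2363 g(17,-7)=6052 g(17,-5)=11696 g(17,-3)=17068 g(17,-1)=18122 g(17,1)=11934
t=18: g(18,-18)=1 g(18,-16)=18 g(18,-14)=153 g(18,-12)=815 g(18,-10)=3042 g(18,-8)=8415 g(18,-6)=17748 g(18,-4)=28764 g(18,-2)=35190 g(18,0)=30056 g(18,2)=11934
t=19: g(19,-19)=1 g(19,-17)=19 g(19,-15)=171 g(19,-13)=968 g(19,-11)=3857 g(19,-9)=11457 g(19,-7)=26163 g(19,-5)=46512 g(19,-3)=63954 g(19,-1)=65246 g(19,1)=41990
t=20: g(20,-20)=1 g(20,-18)=20 g(20,-16)=190 g(20,-14)=1139 g(20,-12)=4825 g(20,-10)=15314 g(20,-8)=37620 g(20,-6)=72675 g(20,-4)=110466 g(20,-2)=129200 g(20,0)=107236 g(20,2)=41990
t=21: g(21,-21)=1 g(21,-19)=21 g(21,-17)=210 g(21,-15)=1329 g(21,-13)=5964 g(21,-11)=20139 g(21,-9)=52934 g(21,-7)=110295 g(21,-5)=183141 g(21,-3)=239666 g(21,-1)=236436 g(21,1)=149226
Paths never hitting 3: Σ_s g(21,s) = 999362
Paths hitting 3: 2^21 - 999362 = 1097790
P = 1097790/2097152 = 548895/1048576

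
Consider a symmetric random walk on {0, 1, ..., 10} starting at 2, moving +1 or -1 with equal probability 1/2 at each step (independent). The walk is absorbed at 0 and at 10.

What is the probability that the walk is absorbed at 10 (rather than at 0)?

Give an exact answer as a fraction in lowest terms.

Symmetric walk (p = 1/2): the harmonic-function argument gives P(hit 10 before 0 | start at 2) = a/N.
P = 2/10 = 1/5

Answer: 1/5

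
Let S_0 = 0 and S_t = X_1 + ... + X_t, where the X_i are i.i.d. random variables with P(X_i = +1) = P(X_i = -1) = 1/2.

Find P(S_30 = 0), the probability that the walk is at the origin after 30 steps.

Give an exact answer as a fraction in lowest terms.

To return to 0 after 30 steps: need exactly 15 steps of +1 and 15 of -1.
Favorable paths: C(30,15) = 155117520
Total paths: 2^30 = 1073741824
P = 155117520/1073741824 = 9694845/67108864

Answer: 9694845/67108864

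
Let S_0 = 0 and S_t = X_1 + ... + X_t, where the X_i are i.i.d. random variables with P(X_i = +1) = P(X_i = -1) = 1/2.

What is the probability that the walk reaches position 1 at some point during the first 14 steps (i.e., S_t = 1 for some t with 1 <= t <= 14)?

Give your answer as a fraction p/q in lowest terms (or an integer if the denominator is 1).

Answer: 1619/2048

Derivation:
Count via complement. Let g(t,s) = #length-t paths at position s with S_1..S_t all ≠ 1.
g(t,s) = g(t-1,s-1) + g(t-1,s+1) for s ≠ 1; g(t,1) = 0.
t=0: g(0,0)=1
t=1: g(1,-1)=1
t=2: g(2,-2)=1 g(2,0)=1
t=3: g(3,-3)=1 g(3,-1)=2
t=4: g(4,-4)=1 g(4,-2)=3 g(4,0)=2
t=5: g(5,-5)=1 g(5,-3)=4 g(5,-1)=5
t=6: g(6,-6)=1 g(6,-4)=5 g(6,-2)=9 g(6,0)=5
t=7: g(7,-7)=1 g(7,-5)=6 g(7,-3)=14 g(7,-1)=14
t=8: g(8,-8)=1 g(8,-6)=7 g(8,-4)=20 g(8,-2)=28 g(8,0)=14
t=9: g(9,-9)=1 g(9,-7)=8 g(9,-5)=27 g(9,-3)=48 g(9,-1)=42
t=10: g(10,-10)=1 g(10,-8)=9 g(10,-6)=35 g(10,-4)=75 g(10,-2)=90 g(10,0)=42
t=11: g(11,-11)=1 g(11,-9)=10 g(11,-7)=44 g(11,-5)=110 g(11,-3)=165 g(11,-1)=132
t=12: g(12,-12)=1 g(12,-10)=11 g(12,-8)=54 g(12,-6)=154 g(12,-4)=275 g(12,-2)=297 g(12,0)=132
t=13: g(13,-13)=1 g(13,-11)=12 g(13,-9)=65 g(13,-7)=208 g(13,-5)=429 g(13,-3)=572 g(13,-1)=429
t=14: g(14,-14)=1 g(14,-12)=13 g(14,-10)=77 g(14,-8)=273 g(14,-6)=637 g(14,-4)=1001 g(14,-2)=1001 g(14,0)=429
Paths never hitting 1: Σ_s g(14,s) = 3432
Paths hitting 1: 2^14 - 3432 = 12952
P = 12952/16384 = 1619/2048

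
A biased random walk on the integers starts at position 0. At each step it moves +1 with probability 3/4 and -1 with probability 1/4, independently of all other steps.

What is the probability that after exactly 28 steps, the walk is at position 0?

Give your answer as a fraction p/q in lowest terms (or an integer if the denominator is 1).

Answer: 23984556773175/9007199254740992

Derivation:
To be at 0 after 28 steps: need exactly 14 steps of +1 and 14 of -1.
Number of such sequences: C(28,14) = 40116600
Each has probability (3/4)^14 · (1/4)^14 = 4782969/72057594037927936
P = 40116600 · 4782969/72057594037927936 = 23984556773175/9007199254740992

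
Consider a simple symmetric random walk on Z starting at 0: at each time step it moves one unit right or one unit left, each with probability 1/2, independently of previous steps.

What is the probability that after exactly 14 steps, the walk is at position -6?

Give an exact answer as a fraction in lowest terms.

To reach position -6 after 14 steps: need 4 steps of +1 and 10 of -1.
Favorable paths: C(14,4) = 1001
Total paths: 2^14 = 16384
P = 1001/16384 = 1001/16384

Answer: 1001/16384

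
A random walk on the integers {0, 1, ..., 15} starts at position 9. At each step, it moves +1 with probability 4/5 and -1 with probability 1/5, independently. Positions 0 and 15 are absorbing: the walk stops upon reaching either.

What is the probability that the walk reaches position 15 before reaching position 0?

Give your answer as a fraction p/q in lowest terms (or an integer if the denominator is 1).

Biased walk: p = 4/5, q = 1/5, r = q/p = 1/4
Gambler's ruin: P(hit 15 before 0 | start at 9) = (1 - r^a)/(1 - r^N)
r^9 = 1/262144; r^15 = 1/1073741824
P = (1 - 1/262144) / (1 - 1/1073741824) = 262143/262144 / 1073741823/1073741824 = 17043456/17043521

Answer: 17043456/17043521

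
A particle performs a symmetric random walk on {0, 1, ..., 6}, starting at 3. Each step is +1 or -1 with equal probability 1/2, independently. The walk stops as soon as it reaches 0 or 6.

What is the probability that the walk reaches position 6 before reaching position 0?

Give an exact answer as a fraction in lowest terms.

Symmetric walk (p = 1/2): the harmonic-function argument gives P(hit 6 before 0 | start at 3) = a/N.
P = 3/6 = 1/2

Answer: 1/2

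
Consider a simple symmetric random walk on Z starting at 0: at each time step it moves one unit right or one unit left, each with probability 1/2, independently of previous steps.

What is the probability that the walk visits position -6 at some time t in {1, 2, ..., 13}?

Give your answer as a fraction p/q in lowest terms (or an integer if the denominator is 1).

Answer: 189/2048

Derivation:
Count via complement. Let g(t,s) = #length-t paths at position s with S_1..S_t all ≠ -6.
g(t,s) = g(t-1,s-1) + g(t-1,s+1) for s ≠ -6; g(t,-6) = 0.
t=0: g(0,0)=1
t=1: g(1,-1)=1 g(1,1)=1
t=2: g(2,-2)=1 g(2,0)=2 g(2,2)=1
t=3: g(3,-3)=1 g(3,-1)=3 g(3,1)=3 g(3,3)=1
t=4: g(4,-4)=1 g(4,-2)=4 g(4,0)=6 g(4,2)=4 g(4,4)=1
t=5: g(5,-5)=1 g(5,-3)=5 g(5,-1)=10 g(5,1)=10 g(5,3)=5 g(5,5)=1
t=6: g(6,-4)=6 g(6,-2)=15 g(6,0)=20 g(6,2)=15 g(6,4)=6 g(6,6)=1
t=7: g(7,-5)=6 g(7,-3)=21 g(7,-1)=35 g(7,1)=35 g(7,3)=21 g(7,5)=7 g(7,7)=1
t=8: g(8,-4)=27 g(8,-2)=56 g(8,0)=70 g(8,2)=56 g(8,4)=28 g(8,6)=8 g(8,8)=1
t=9: g(9,-5)=27 g(9,-3)=83 g(9,-1)=126 g(9,1)=126 g(9,3)=84 g(9,5)=36 g(9,7)=9 g(9,9)=1
t=10: g(10,-4)=110 g(10,-2)=209 g(10,0)=252 g(10,2)=210 g(10,4)=120 g(10,6)=45 g(10,8)=10 g(10,10)=1
t=11: g(11,-5)=110 g(11,-3)=319 g(11,-1)=461 g(11,1)=462 g(11,3)=330 g(11,5)=165 g(11,7)=55 g(11,9)=11 g(11,11)=1
t=12: g(12,-4)=429 g(12,-2)=780 g(12,0)=923 g(12,2)=792 g(12,4)=495 g(12,6)=220 g(12,8)=66 g(12,10)=12 g(12,12)=1
t=13: g(13,-5)=429 g(13,-3)=1209 g(13,-1)=1703 g(13,1)=1715 g(13,3)=1287 g(13,5)=715 g(13,7)=286 g(13,9)=78 g(13,11)=13 g(13,13)=1
Paths never hitting -6: Σ_s g(13,s) = 7436
Paths hitting -6: 2^13 - 7436 = 756
P = 756/8192 = 189/2048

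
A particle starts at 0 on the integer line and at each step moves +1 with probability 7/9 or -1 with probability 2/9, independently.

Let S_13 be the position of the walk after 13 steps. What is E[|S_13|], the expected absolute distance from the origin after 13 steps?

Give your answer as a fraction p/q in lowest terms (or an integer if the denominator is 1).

Answer: 683450831219/94143178827

Derivation:
S_13 takes values m ≡ 1 (mod 2) with |m| ≤ 13; P(S_13=m) = C(13,(13+m)/2) · (7/9)^((13+m)/2) · (2/9)^((13-m)/2).
Distribution: P(S=-13)=8192/2541865828329, P(S=-11)=372736/2541865828329, P(S=-9)=2609152/847288609443, P(S=-7)=100452352/2541865828329, P(S=-5)=878958080/2541865828329, P(S=-3)=615270656/282429536481, P(S=-1)=8613789184/847288609443, P(S=1)=30148262144/847288609443, P(S=3)=26379729376/282429536481, P(S=5)=461645264080/2541865828329, P(S=7)=646303369712/2541865828329, P(S=9)=205641981272/847288609443, P(S=11)=359873467226/2541865828329, P(S=13)=96889010407/2541865828329
E[|S_13|] = Σ_m |m|·P(S_13=m) = 683450831219/94143178827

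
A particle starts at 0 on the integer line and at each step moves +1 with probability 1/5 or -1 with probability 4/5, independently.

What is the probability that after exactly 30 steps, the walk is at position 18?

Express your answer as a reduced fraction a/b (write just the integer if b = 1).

To reach position 18 after 30 steps: need 24 steps of +1 and 6 steps of -1.
Number of such sequences: C(30,24) = 593775
Each has probability (1/5)^24 · (4/5)^6 = 4096/931322574615478515625
P = 593775 · 4096/931322574615478515625 = 97284096/37252902984619140625

Answer: 97284096/37252902984619140625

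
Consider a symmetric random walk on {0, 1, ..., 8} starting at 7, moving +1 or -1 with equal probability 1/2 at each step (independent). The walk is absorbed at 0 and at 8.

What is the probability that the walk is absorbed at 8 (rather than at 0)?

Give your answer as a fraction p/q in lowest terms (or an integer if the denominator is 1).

Symmetric walk (p = 1/2): the harmonic-function argument gives P(hit 8 before 0 | start at 7) = a/N.
P = 7/8 = 7/8

Answer: 7/8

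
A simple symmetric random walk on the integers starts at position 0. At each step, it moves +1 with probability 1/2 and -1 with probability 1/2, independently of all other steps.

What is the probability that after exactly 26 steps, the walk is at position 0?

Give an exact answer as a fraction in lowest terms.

To reach position 0 after 26 steps: need 13 steps of +1 and 13 of -1.
Favorable paths: C(26,13) = 10400600
Total paths: 2^26 = 67108864
P = 10400600/67108864 = 1300075/8388608

Answer: 1300075/8388608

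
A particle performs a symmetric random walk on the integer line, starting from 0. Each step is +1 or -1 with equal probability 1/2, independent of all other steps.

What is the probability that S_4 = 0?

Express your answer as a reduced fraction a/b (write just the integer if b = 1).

To return to 0 after 4 steps: need exactly 2 steps of +1 and 2 of -1.
Favorable paths: C(4,2) = 6
Total paths: 2^4 = 16
P = 6/16 = 3/8

Answer: 3/8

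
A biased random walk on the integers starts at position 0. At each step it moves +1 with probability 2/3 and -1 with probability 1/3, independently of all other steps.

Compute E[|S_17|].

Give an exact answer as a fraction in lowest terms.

Answer: 85632247/14348907

Derivation:
S_17 takes values m ≡ 1 (mod 2) with |m| ≤ 17; P(S_17=m) = C(17,(17+m)/2) · (2/3)^((17+m)/2) · (1/3)^((17-m)/2).
Distribution: P(S=-17)=1/129140163, P(S=-15)=34/129140163, P(S=-13)=544/129140163, P(S=-11)=5440/129140163, P(S=-9)=38080/129140163, P(S=-7)=198016/129140163, P(S=-5)=792064/129140163, P(S=-3)=2489344/129140163, P(S=-1)=6223360/129140163, P(S=1)=12446720/129140163, P(S=3)=19914752/129140163, P(S=5)=25346048/129140163, P(S=7)=25346048/129140163, P(S=9)=19496960/129140163, P(S=11)=11141120/129140163, P(S=13)=4456448/129140163, P(S=15)=1114112/129140163, P(S=17)=131072/129140163
E[|S_17|] = Σ_m |m|·P(S_17=m) = 85632247/14348907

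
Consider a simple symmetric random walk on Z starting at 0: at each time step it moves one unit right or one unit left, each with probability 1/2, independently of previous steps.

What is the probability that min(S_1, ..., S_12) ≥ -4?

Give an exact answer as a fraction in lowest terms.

Let f(t,s) = #length-t paths at position s with S_1..S_t all ≥ -4.
f(t,s) = f(t-1,s-1) + f(t-1,s+1) for s ≥ -4; f(t,s) = 0 for s < -4.
t=0: f(0,0)=1
t=1: f(1,-1)=1 f(1,1)=1
t=2: f(2,-2)=1 f(2,0)=2 f(2,2)=1
t=3: f(3,-3)=1 f(3,-1)=3 f(3,1)=3 f(3,3)=1
t=4: f(4,-4)=1 f(4,-2)=4 f(4,0)=6 f(4,2)=4 f(4,4)=1
t=5: f(5,-3)=5 f(5,-1)=10 f(5,1)=10 f(5,3)=5 f(5,5)=1
t=6: f(6,-4)=5 f(6,-2)=15 f(6,0)=20 f(6,2)=15 f(6,4)=6 f(6,6)=1
t=7: f(7,-3)=20 f(7,-1)=35 f(7,1)=35 f(7,3)=21 f(7,5)=7 f(7,7)=1
t=8: f(8,-4)=20 f(8,-2)=55 f(8,0)=70 f(8,2)=56 f(8,4)=28 f(8,6)=8 f(8,8)=1
t=9: f(9,-3)=75 f(9,-1)=125 f(9,1)=126 f(9,3)=84 f(9,5)=36 f(9,7)=9 f(9,9)=1
t=10: f(10,-4)=75 f(10,-2)=200 f(10,0)=251 f(10,2)=210 f(10,4)=120 f(10,6)=45 f(10,8)=10 f(10,10)=1
t=11: f(11,-3)=275 f(11,-1)=451 f(11,1)=461 f(11,3)=330 f(11,5)=165 f(11,7)=55 f(11,9)=11 f(11,11)=1
t=12: f(12,-4)=275 f(12,-2)=726 f(12,0)=912 f(12,2)=791 f(12,4)=495 f(12,6)=220 f(12,8)=66 f(12,10)=12 f(12,12)=1
Σ_s f(12,s) = 3498
P = 3498/4096 = 1749/2048

Answer: 1749/2048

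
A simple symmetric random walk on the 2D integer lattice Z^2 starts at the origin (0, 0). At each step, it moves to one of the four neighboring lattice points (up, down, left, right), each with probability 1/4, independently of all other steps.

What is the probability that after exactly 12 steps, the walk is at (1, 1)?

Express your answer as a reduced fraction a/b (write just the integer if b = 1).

Let h be the number of horizontal steps (so 12-h are vertical). To end at (1,1) need (h+1)/2 right-steps and ((12-h)+1)/2 up-steps.
Sum over h with 1 ≤ h ≤ 11, h ≡ 1 (mod 2), 12-h ≡ 1 (mod 2):
h=1: C(12,1)·C(1,1)·C(11,6) = 12·1·462 = 5544
h=3: C(12,3)·C(3,2)·C(9,5) = 220·3·126 = 83160
h=5: C(12,5)·C(5,3)·C(7,4) = 792·10·35 = 277200
h=7: C(12,7)·C(7,4)·C(5,3) = 792·35·10 = 277200
h=9: C(12,9)·C(9,5)·C(3,2) = 220·126·3 = 83160
h=11: C(12,11)·C(11,6)·C(1,1) = 12·462·1 = 5544
Total favorable: 731808
Total paths: 4^12 = 16777216
P = 731808/16777216 = 22869/524288

Answer: 22869/524288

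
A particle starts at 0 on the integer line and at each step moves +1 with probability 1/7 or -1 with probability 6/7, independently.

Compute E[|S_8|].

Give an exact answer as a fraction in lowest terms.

Answer: 32998760/5764801

Derivation:
S_8 takes values m ≡ 0 (mod 2) with |m| ≤ 8; P(S_8=m) = C(8,(8+m)/2) · (1/7)^((8+m)/2) · (6/7)^((8-m)/2).
Distribution: P(S=-8)=1679616/5764801, P(S=-6)=2239488/5764801, P(S=-4)=186624/823543, P(S=-2)=62208/823543, P(S=0)=12960/823543, P(S=2)=1728/823543, P(S=4)=144/823543, P(S=6)=48/5764801, P(S=8)=1/5764801
E[|S_8|] = Σ_m |m|·P(S_8=m) = 32998760/5764801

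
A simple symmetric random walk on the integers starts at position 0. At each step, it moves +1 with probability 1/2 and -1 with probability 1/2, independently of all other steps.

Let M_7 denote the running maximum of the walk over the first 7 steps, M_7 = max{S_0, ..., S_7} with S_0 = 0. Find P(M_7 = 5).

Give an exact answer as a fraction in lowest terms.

Let M_7 = max(S_0,...,S_7). Use the reflection principle: for j ≥ 1, #{paths with M_7 ≥ j} = #{S_7 ≥ j} + #{S_7 ≥ j+1}.
By reflection, #{M_7 ≥ 5} = #{S_7 ≥ 5} + #{S_7 ≥ 6} = 8 + 1 = 9.
#{M_7 ≥ 6} = #{S_7 ≥ 6} + #{S_7 ≥ 7} = 1 + 1 = 2.
#{M_7 = 5} = 9 - 2 = 7.
P(M_7 = 5) = 7/128 = 7/128

Answer: 7/128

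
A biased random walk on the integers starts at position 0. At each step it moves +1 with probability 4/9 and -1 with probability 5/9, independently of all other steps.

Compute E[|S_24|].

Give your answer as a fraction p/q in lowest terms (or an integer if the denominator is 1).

Answer: 117755331121940147482568/26588814358957503287787

Derivation:
S_24 takes values m ≡ 0 (mod 2) with |m| ≤ 24; P(S_24=m) = C(24,(24+m)/2) · (4/9)^((24+m)/2) · (5/9)^((24-m)/2).
Distribution: P(S=-24)=59604644775390625/79766443076872509863361, P(S=-22)=381469726562500000/26588814358957503287787, P(S=-20)=3509521484375000000/26588814358957503287787, P(S=-18)=61767578125000000000/79766443076872509863361, P(S=-16)=86474609375000000000/26588814358957503287787, P(S=-14)=276718750000000000000/26588814358957503287787, P(S=-12)=2103062500000000000000/79766443076872509863361, P(S=-10)=480700000000000000000/8862938119652501095929, P(S=-8)=817190000000000000000/8862938119652501095929, P(S=-6)=10460032000000000000000/79766443076872509863361, P(S=-4)=4184012800000000000000/26588814358957503287787, P(S=-2)=4260085760000000000000/26588814358957503287787, P(S=0)=11076222976000000000000/79766443076872509863361, P(S=2)=2726454886400000000000/26588814358957503287787, P(S=4)=1713771642880000000000/26588814358957503287787, P(S=6)=2742034628608000000000/79766443076872509863361, P(S=8)=137101731430400000000/8862938119652501095929, P(S=10)=51614769479680000000/8862938119652501095929, P(S=12)=144521354543104000000/79766443076872509863361, P(S=14)=12170219329945600000/26588814358957503287787, P(S=16)=2434043865989120000/26588814358957503287787, P(S=18)=1112705767309312000/79766443076872509863361, P(S=20)=40462027902156800/26588814358957503287787, P(S=22)=2814749767106560/26588814358957503287787, P(S=24)=281474976710656/79766443076872509863361
E[|S_24|] = Σ_m |m|·P(S_24=m) = 117755331121940147482568/26588814358957503287787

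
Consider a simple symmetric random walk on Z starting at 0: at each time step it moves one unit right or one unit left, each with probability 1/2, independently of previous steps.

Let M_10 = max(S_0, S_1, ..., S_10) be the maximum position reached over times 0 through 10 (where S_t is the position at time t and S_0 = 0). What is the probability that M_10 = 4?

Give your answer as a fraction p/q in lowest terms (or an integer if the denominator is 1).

Answer: 15/128

Derivation:
Let M_10 = max(S_0,...,S_10). Use the reflection principle: for j ≥ 1, #{paths with M_10 ≥ j} = #{S_10 ≥ j} + #{S_10 ≥ j+1}.
By reflection, #{M_10 ≥ 4} = #{S_10 ≥ 4} + #{S_10 ≥ 5} = 176 + 56 = 232.
#{M_10 ≥ 5} = #{S_10 ≥ 5} + #{S_10 ≥ 6} = 56 + 56 = 112.
#{M_10 = 4} = 232 - 112 = 120.
P(M_10 = 4) = 120/1024 = 15/128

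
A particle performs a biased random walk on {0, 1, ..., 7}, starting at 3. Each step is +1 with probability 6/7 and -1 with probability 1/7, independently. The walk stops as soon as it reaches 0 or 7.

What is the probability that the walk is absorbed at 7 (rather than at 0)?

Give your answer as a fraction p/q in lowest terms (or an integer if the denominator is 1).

Biased walk: p = 6/7, q = 1/7, r = q/p = 1/6
Gambler's ruin: P(hit 7 before 0 | start at 3) = (1 - r^a)/(1 - r^N)
r^3 = 1/216; r^7 = 1/279936
P = (1 - 1/216) / (1 - 1/279936) = 215/216 / 279935/279936 = 55728/55987

Answer: 55728/55987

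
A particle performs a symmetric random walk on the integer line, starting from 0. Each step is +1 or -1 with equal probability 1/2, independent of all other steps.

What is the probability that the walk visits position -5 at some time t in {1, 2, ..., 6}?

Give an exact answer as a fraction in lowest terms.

Count via complement. Let g(t,s) = #length-t paths at position s with S_1..S_t all ≠ -5.
g(t,s) = g(t-1,s-1) + g(t-1,s+1) for s ≠ -5; g(t,-5) = 0.
t=0: g(0,0)=1
t=1: g(1,-1)=1 g(1,1)=1
t=2: g(2,-2)=1 g(2,0)=2 g(2,2)=1
t=3: g(3,-3)=1 g(3,-1)=3 g(3,1)=3 g(3,3)=1
t=4: g(4,-4)=1 g(4,-2)=4 g(4,0)=6 g(4,2)=4 g(4,4)=1
t=5: g(5,-3)=5 g(5,-1)=10 g(5,1)=10 g(5,3)=5 g(5,5)=1
t=6: g(6,-4)=5 g(6,-2)=15 g(6,0)=20 g(6,2)=15 g(6,4)=6 g(6,6)=1
Paths never hitting -5: Σ_s g(6,s) = 62
Paths hitting -5: 2^6 - 62 = 2
P = 2/64 = 1/32

Answer: 1/32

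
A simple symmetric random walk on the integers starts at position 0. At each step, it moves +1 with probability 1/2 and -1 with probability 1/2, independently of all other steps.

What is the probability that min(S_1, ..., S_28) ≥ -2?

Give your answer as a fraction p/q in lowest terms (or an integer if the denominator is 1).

Let f(t,s) = #length-t paths at position s with S_1..S_t all ≥ -2.
f(t,s) = f(t-1,s-1) + f(t-1,s+1) for s ≥ -2; f(t,s) = 0 for s < -2.
t=0: f(0,0)=1
t=1: f(1,-1)=1 f(1,1)=1
t=2: f(2,-2)=1 f(2,0)=2 f(2,2)=1
t=3: f(3,-1)=3 f(3,1)=3 f(3,3)=1
t=4: f(4,-2)=3 f(4,0)=6 f(4,2)=4 f(4,4)=1
t=5: f(5,-1)=9 f(5,1)=10 f(5,3)=5 f(5,5)=1
t=6: f(6,-2)=9 f(6,0)=19 f(6,2)=15 f(6,4)=6 f(6,6)=1
t=7: f(7,-1)=28 f(7,1)=34 f(7,3)=21 f(7,5)=7 f(7,7)=1
t=8: f(8,-2)=28 f(8,0)=62 f(8,2)=55 f(8,4)=28 f(8,6)=8 f(8,8)=1
t=9: f(9,-1)=90 f(9,1)=117 f(9,3)=83 f(9,5)=36 f(9,7)=9 f(9,9)=1
t=10: f(10,-2)=90 f(10,0)=207 f(10,2)=200 f(10,4)=119 f(10,6)=45 f(10,8)=10 f(10,10)=1
t=11: f(11,-1)=297 f(11,1)=407 f(11,3)=319 f(11,5)=164 f(11,7)=55 f(11,9)=11 f(11,11)=1
t=12: f(12,-2)=297 f(12,0)=704 f(12,2)=726 f(12,4)=483 f(12,6)=219 f(12,8)=66 f(12,10)=12 f(12,12)=1
t=13: f(13,-1)=1001 f(13,1)=1430 f(13,3)=1209 f(13,5)=702 f(13,7)=285 f(13,9)=78 f(13,11)=13 f(13,13)=1
t=14: f(14,-2)=1001 f(14,0)=2431 f(14,2)=2639 f(14,4)=1911 f(14,6)=987 f(14,8)=363 f(14,10)=91 f(14,12)=14 f(14,14)=1
t=15: f(15,-1)=3432 f(15,1)=5070 f(15,3)=4550 f(15,5)=2898 f(15,7)=1350 f(15,9)=454 f(15,11)=105 f(15,13)=15 f(15,15)=1
t=16: f(16,-2)=3432 f(16,0)=8502 f(16,2)=9620 f(16,4)=7448 f(16,6)=4248 f(16,8)=1804 f(16,10)=559 f(16,12)=120 f(16,14)=16 f(16,16)=1
t=17: f(17,-1)=11934 f(17,1)=18122 f(17,3)=17068 f(17,5)=11696 f(17,7)=6052 f(17,9)=2363 f(17,11)=679 f(17,13)=136 f(17,15)=17 f(17,17)=1
t=18: f(18,-2)=11934 f(18,0)=30056 f(18,2)=35190 f(18,4)=28764 f(18,6)=17748 f(18,8)=8415 f(18,10)=3042 f(18,12)=815 f(18,14)=153 f(18,16)=18 f(18,18)=1
t=19: f(19,-1)=41990 f(19,1)=65246 f(19,3)=63954 f(19,5)=46512 f(19,7)=26163 f(19,9)=11457 f(19,11)=3857 f(19,13)=968 f(19,15)=171 f(19,17)=19 f(19,19)=1
t=20: f(20,-2)=41990 f(20,0)=107236 f(20,2)=129200 f(20,4)=110466 f(20,6)=72675 f(20,8)=37620 f(20,10)=15314 f(20,12)=4825 f(20,14)=1139 f(20,16)=190 f(20,18)=20 f(20,20)=1
t=21: f(21,-1)=149226 f(21,1)=236436 f(21,3)=239666 f(21,5)=183141 f(21,7)=110295 f(21,9)=52934 f(21,11)=20139 f(21,13)=5964 f(21,15)=1329 f(21,17)=210 f(21,19)=21 f(21,21)=1
t=22: f(22,-2)=149226 f(22,0)=385662 f(22,2)=476102 f(22,4)=422807 f(22,6)=293436 f(22,8)=163229 f(22,10)=73073 f(22,12)=26103 f(22,14)=7293 f(22,16)=1539 f(22,18)=231 f(22,20)=22 f(22,22)=1
t=23: f(23,-1)=534888 f(23,1)=861764 f(23,3)=898909 f(23,5)=716243 f(23,7)=456665 f(23,9)=236302 f(23,11)=99176 f(23,13)=33396 f(23,15)=8832 f(23,17)=1770 f(23,19)=253 f(23,21)=23 f(23,23)=1
t=24: f(24,-2)=534888 f(24,0)=1396652 f(24,2)=1760673 f(24,4)=1615152 f(24,6)=1172908 f(24,8)=692967 f(24,10)=335478 f(24,12)=132572 f(24,14)=42228 f(24,16)=10602 f(24,18)=2023 f(24,20)=276 f(24,22)=24 f(24,24)=1
t=25: f(25,-1)=1931540 f(25,1)=3157325 f(25,3)=3375825 f(25,5)=2788060 f(25,7)=1865875 f(25,9)=1028445 f(25,11)=468050 f(25,13)=174800 f(25,15)=52830 f(25,17)=12625 f(25,19)=2299 f(25,21)=300 f(25,23)=25 f(25,25)=1
t=26: f(26,-2)=1931540 f(26,0)=5088865 f(26,2)=6533150 f(26,4)=6163885 f(26,6)=4653935 f(26,8)=2894320 f(26,10)=1496495 f(26,12)=642850 f(26,14)=227630 f(26,16)=65455 f(26,18)=14924 f(26,20)=2599 f(26,22)=325 f(26,24)=26 f(26,26)=1
t=27: f(27,-1)=7020405 f(27,1)=11622015 f(27,3)=12697035 f(27,5)=10817820 f(27,7)=7548255 f(27,9)=4390815 f(27,11)=2139345 f(27,13)=870480 f(27,15)=293085 f(27,17)=80379 f(27,19)=17523 f(27,21)=2924 f(27,23)=351 f(27,25)=27 f(27,27)=1
t=28: f(28,-2)=7020405 f(28,0)=18642420 f(28,2)=24319050 f(28,4)=23514855 f(28,6)=18366075 f(28,8)=11939070 f(28,10)=6530160 f(28,12)=3009825 f(28,14)=1163565 f(28,16)=373464 f(28,18)=97902 f(28,20)=20447 f(28,22)=3275 f(28,24)=378 f(28,26)=28 f(28,28)=1
Σ_s f(28,s) = 115000920
P = 115000920/268435456 = 14375115/33554432

Answer: 14375115/33554432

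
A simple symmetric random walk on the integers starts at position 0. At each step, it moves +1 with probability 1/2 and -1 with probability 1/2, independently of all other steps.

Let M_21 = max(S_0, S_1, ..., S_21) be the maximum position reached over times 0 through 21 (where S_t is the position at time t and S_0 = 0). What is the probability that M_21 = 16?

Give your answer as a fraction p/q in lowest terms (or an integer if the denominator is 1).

Answer: 105/1048576

Derivation:
Let M_21 = max(S_0,...,S_21). Use the reflection principle: for j ≥ 1, #{paths with M_21 ≥ j} = #{S_21 ≥ j} + #{S_21 ≥ j+1}.
By reflection, #{M_21 ≥ 16} = #{S_21 ≥ 16} + #{S_21 ≥ 17} = 232 + 232 = 464.
#{M_21 ≥ 17} = #{S_21 ≥ 17} + #{S_21 ≥ 18} = 232 + 22 = 254.
#{M_21 = 16} = 464 - 254 = 210.
P(M_21 = 16) = 210/2097152 = 105/1048576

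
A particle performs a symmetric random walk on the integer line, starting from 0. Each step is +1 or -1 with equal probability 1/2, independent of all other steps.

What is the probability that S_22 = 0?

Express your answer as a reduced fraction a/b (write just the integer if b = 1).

Answer: 88179/524288

Derivation:
To return to 0 after 22 steps: need exactly 11 steps of +1 and 11 of -1.
Favorable paths: C(22,11) = 705432
Total paths: 2^22 = 4194304
P = 705432/4194304 = 88179/524288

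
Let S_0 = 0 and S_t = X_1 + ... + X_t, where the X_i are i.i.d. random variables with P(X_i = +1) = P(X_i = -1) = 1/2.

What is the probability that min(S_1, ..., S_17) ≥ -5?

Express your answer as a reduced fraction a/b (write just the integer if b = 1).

Let f(t,s) = #length-t paths at position s with S_1..S_t all ≥ -5.
f(t,s) = f(t-1,s-1) + f(t-1,s+1) for s ≥ -5; f(t,s) = 0 for s < -5.
t=0: f(0,0)=1
t=1: f(1,-1)=1 f(1,1)=1
t=2: f(2,-2)=1 f(2,0)=2 f(2,2)=1
t=3: f(3,-3)=1 f(3,-1)=3 f(3,1)=3 f(3,3)=1
t=4: f(4,-4)=1 f(4,-2)=4 f(4,0)=6 f(4,2)=4 f(4,4)=1
t=5: f(5,-5)=1 f(5,-3)=5 f(5,-1)=10 f(5,1)=10 f(5,3)=5 f(5,5)=1
t=6: f(6,-4)=6 f(6,-2)=15 f(6,0)=20 f(6,2)=15 f(6,4)=6 f(6,6)=1
t=7: f(7,-5)=6 f(7,-3)=21 f(7,-1)=35 f(7,1)=35 f(7,3)=21 f(7,5)=7 f(7,7)=1
t=8: f(8,-4)=27 f(8,-2)=56 f(8,0)=70 f(8,2)=56 f(8,4)=28 f(8,6)=8 f(8,8)=1
t=9: f(9,-5)=27 f(9,-3)=83 f(9,-1)=126 f(9,1)=126 f(9,3)=84 f(9,5)=36 f(9,7)=9 f(9,9)=1
t=10: f(10,-4)=110 f(10,-2)=209 f(10,0)=252 f(10,2)=210 f(10,4)=120 f(10,6)=45 f(10,8)=10 f(10,10)=1
t=11: f(11,-5)=110 f(11,-3)=319 f(11,-1)=461 f(11,1)=462 f(11,3)=330 f(11,5)=165 f(11,7)=55 f(11,9)=11 f(11,11)=1
t=12: f(12,-4)=429 f(12,-2)=780 f(12,0)=923 f(12,2)=792 f(12,4)=495 f(12,6)=220 f(12,8)=66 f(12,10)=12 f(12,12)=1
t=13: f(13,-5)=429 f(13,-3)=1209 f(13,-1)=1703 f(13,1)=1715 f(13,3)=1287 f(13,5)=715 f(13,7)=286 f(13,9)=78 f(13,11)=13 f(13,13)=1
t=14: f(14,-4)=1638 f(14,-2)=2912 f(14,0)=3418 f(14,2)=3002 f(14,4)=2002 f(14,6)=1001 f(14,8)=364 f(14,10)=91 f(14,12)=14 f(14,14)=1
t=15: f(15,-5)=1638 f(15,-3)=4550 f(15,-1)=6330 f(15,1)=6420 f(15,3)=5004 f(15,5)=3003 f(15,7)=1365 f(15,9)=455 f(15,11)=105 f(15,13)=15 f(15,15)=1
t=16: f(16,-4)=6188 f(16,-2)=10880 f(16,0)=12750 f(16,2)=11424 f(16,4)=8007 f(16,6)=4368 f(16,8)=1820 f(16,10)=560 f(16,12)=120 f(16,14)=16 f(16,16)=1
t=17: f(17,-5)=6188 f(17,-3)=17068 f(17,-1)=23630 f(17,1)=24174 f(17,3)=19431 f(17,5)=12375 f(17,7)=6188 f(17,9)=2380 f(17,11)=680 f(17,13)=136 f(17,15)=17 f(17,17)=1
Σ_s f(17,s) = 112268
P = 112268/131072 = 28067/32768

Answer: 28067/32768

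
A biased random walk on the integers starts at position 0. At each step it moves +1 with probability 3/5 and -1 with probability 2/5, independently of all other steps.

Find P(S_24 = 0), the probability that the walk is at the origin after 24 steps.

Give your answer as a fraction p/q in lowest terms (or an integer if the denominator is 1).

To be at 0 after 24 steps: need exactly 12 steps of +1 and 12 of -1.
Number of such sequences: C(24,12) = 2704156
Each has probability (3/5)^12 · (2/5)^12 = 2176782336/59604644775390625
P = 2704156 · 2176782336/59604644775390625 = 5886359014588416/59604644775390625

Answer: 5886359014588416/59604644775390625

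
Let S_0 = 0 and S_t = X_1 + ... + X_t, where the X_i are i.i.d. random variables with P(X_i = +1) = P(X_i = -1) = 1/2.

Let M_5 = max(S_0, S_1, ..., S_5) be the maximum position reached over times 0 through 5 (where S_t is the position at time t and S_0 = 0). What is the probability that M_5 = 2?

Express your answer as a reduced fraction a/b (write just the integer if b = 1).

Answer: 5/32

Derivation:
Let M_5 = max(S_0,...,S_5). Use the reflection principle: for j ≥ 1, #{paths with M_5 ≥ j} = #{S_5 ≥ j} + #{S_5 ≥ j+1}.
By reflection, #{M_5 ≥ 2} = #{S_5 ≥ 2} + #{S_5 ≥ 3} = 6 + 6 = 12.
#{M_5 ≥ 3} = #{S_5 ≥ 3} + #{S_5 ≥ 4} = 6 + 1 = 7.
#{M_5 = 2} = 12 - 7 = 5.
P(M_5 = 2) = 5/32 = 5/32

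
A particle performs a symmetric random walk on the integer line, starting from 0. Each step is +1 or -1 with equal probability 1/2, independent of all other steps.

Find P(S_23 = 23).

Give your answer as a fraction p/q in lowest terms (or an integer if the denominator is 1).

Answer: 1/8388608

Derivation:
To reach position 23 after 23 steps: need 23 steps of +1 and 0 of -1.
Favorable paths: C(23,23) = 1
Total paths: 2^23 = 8388608
P = 1/8388608 = 1/8388608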